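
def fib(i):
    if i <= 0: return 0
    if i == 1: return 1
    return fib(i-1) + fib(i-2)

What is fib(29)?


Computing fib(29) bottom-up:
fib(0) = 0
fib(1) = 1
fib(2) = fib(1) + fib(0) = 1 + 0 = 1
fib(3) = fib(2) + fib(1) = 1 + 1 = 2
fib(4) = fib(3) + fib(2) = 2 + 1 = 3
fib(5) = fib(4) + fib(3) = 3 + 2 = 5
fib(6) = fib(5) + fib(4) = 5 + 3 = 8
fib(7) = fib(6) + fib(5) = 8 + 5 = 13
fib(8) = fib(7) + fib(6) = 13 + 8 = 21
fib(9) = fib(8) + fib(7) = 21 + 13 = 34
fib(10) = fib(9) + fib(8) = 34 + 21 = 55
fib(11) = fib(10) + fib(9) = 55 + 34 = 89
fib(12) = fib(11) + fib(10) = 89 + 55 = 144
fib(13) = fib(12) + fib(11) = 144 + 89 = 233
fib(14) = fib(13) + fib(12) = 233 + 144 = 377
fib(15) = fib(14) + fib(13) = 377 + 233 = 610
fib(16) = fib(15) + fib(14) = 610 + 377 = 987
fib(17) = fib(16) + fib(15) = 987 + 610 = 1597
fib(18) = fib(17) + fib(16) = 1597 + 987 = 2584
fib(19) = fib(18) + fib(17) = 2584 + 1597 = 4181
fib(20) = fib(19) + fib(18) = 4181 + 2584 = 6765
fib(21) = fib(20) + fib(19) = 6765 + 4181 = 10946
fib(22) = fib(21) + fib(20) = 10946 + 6765 = 17711
fib(23) = fib(22) + fib(21) = 17711 + 10946 = 28657
fib(24) = fib(23) + fib(22) = 28657 + 17711 = 46368
fib(25) = fib(24) + fib(23) = 46368 + 28657 = 75025
fib(26) = fib(25) + fib(24) = 75025 + 46368 = 121393
fib(27) = fib(26) + fib(25) = 121393 + 75025 = 196418
fib(28) = fib(27) + fib(26) = 196418 + 121393 = 317811
fib(29) = fib(28) + fib(27) = 317811 + 196418 = 514229

514229


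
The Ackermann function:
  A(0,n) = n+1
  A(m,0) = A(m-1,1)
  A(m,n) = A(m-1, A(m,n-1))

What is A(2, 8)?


A(2, 8) = A(1, A(2, 7))
  A(2, 7) = A(1, A(2, 6))
    A(2, 6) = A(1, A(2, 5))
      A(2, 5) = A(1, A(2, 4))
        A(2, 4) = A(1, A(2, 3))
          A(2, 3) = A(1, A(2, 2))
          A(2, 2) = A(1, A(2, 1))
          A(2, 1) = A(1, A(2, 0))
          A(2, 0) = A(1, 1)
          A(1, 1) = A(0, A(1, 0))
          A(1, 0) = A(0, 1)
          A(0, 1) = 2
            = A(0, 2)
          A(0, 2) = 3
            = A(1, 3)
          A(1, 3) = A(0, A(1, 2))
          A(1, 2) = A(0, A(1, 1))
          A(1, 1) = A(0, A(1, 0))
          A(1, 0) = A(0, 1)
          A(0, 1) = 2
            = A(0, 2)
          A(0, 2) = 3
            = A(0, 3)
          A(0, 3) = 4
            = A(0, 4)
... (trace truncated)
Result: A(2, 8) = 19

19


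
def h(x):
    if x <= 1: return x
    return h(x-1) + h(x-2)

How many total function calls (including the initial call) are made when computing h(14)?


Let C(n) = total calls for h(n)
C(0) = 1, C(1) = 1
C(2) = 1 + C(1) + C(0) = 1 + 1 + 1 = 3
C(3) = 1 + C(2) + C(1) = 1 + 3 + 1 = 5
C(4) = 1 + C(3) + C(2) = 1 + 5 + 3 = 9
C(5) = 1 + C(4) + C(3) = 1 + 9 + 5 = 15
C(6) = 1 + C(5) + C(4) = 1 + 15 + 9 = 25
C(7) = 1 + C(6) + C(5) = 1 + 25 + 15 = 41
C(8) = 1 + C(7) + C(6) = 1 + 41 + 25 = 67
C(9) = 1 + C(8) + C(7) = 1 + 67 + 41 = 109
C(10) = 1 + C(9) + C(8) = 1 + 109 + 67 = 177
C(11) = 1 + C(10) + C(9) = 1 + 177 + 109 = 287
C(12) = 1 + C(11) + C(10) = 1 + 287 + 177 = 465
C(13) = 1 + C(12) + C(11) = 1 + 465 + 287 = 753
C(14) = 1 + C(13) + C(12) = 1 + 753 + 465 = 1219

1219


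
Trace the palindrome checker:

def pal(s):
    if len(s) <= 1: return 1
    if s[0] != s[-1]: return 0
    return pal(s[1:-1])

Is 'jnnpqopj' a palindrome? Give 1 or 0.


pal('jnnpqopj'): s[0]='j' == s[-1]='j' -> check pal('nnpqop')
pal('nnpqop'): s[0]='n' != s[-1]='p' -> return 0
Result: 0 (not a palindrome)

0


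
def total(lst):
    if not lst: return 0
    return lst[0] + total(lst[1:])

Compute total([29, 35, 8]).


total([29, 35, 8]) = 29 + total([35, 8])
total([35, 8]) = 35 + total([8])
total([8]) = 8 + total([])
total([]) = 0  (base case)
Total: 29 + 35 + 8 + 0 = 72

72


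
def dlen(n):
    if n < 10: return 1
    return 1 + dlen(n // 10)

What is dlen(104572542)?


dlen(104572542) = 1 + dlen(10457254)
dlen(10457254) = 1 + dlen(1045725)
dlen(1045725) = 1 + dlen(104572)
dlen(104572) = 1 + dlen(10457)
dlen(10457) = 1 + dlen(1045)
dlen(1045) = 1 + dlen(104)
dlen(104) = 1 + dlen(10)
dlen(10) = 1 + dlen(1)
dlen(1) = 1  (base case: 1 < 10)
Unwinding: 1 + 1 + 1 + 1 + 1 + 1 + 1 + 1 + 1 = 9

9


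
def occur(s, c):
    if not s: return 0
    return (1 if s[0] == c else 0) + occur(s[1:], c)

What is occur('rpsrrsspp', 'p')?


s[0]='r' != 'p' -> 0
s[0]='p' == 'p' -> 1
s[0]='s' != 'p' -> 0
s[0]='r' != 'p' -> 0
s[0]='r' != 'p' -> 0
s[0]='s' != 'p' -> 0
s[0]='s' != 'p' -> 0
s[0]='p' == 'p' -> 1
s[0]='p' == 'p' -> 1
Sum: 0 + 1 + 0 + 0 + 0 + 0 + 0 + 1 + 1 = 3

3


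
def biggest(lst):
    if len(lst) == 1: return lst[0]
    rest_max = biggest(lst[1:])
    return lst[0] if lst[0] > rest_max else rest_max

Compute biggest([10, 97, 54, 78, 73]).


biggest([10, 97, 54, 78, 73]): compare 10 with biggest([97, 54, 78, 73])
biggest([97, 54, 78, 73]): compare 97 with biggest([54, 78, 73])
biggest([54, 78, 73]): compare 54 with biggest([78, 73])
biggest([78, 73]): compare 78 with biggest([73])
biggest([73]) = 73  (base case)
Compare 78 with 73 -> 78
Compare 54 with 78 -> 78
Compare 97 with 78 -> 97
Compare 10 with 97 -> 97

97


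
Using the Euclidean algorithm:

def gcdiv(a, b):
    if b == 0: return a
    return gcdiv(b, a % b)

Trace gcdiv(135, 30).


gcdiv(135, 30) = gcdiv(30, 15)
gcdiv(30, 15) = gcdiv(15, 0)
gcdiv(15, 0) = 15  (base case)

15


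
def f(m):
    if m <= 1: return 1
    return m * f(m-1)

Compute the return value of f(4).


f(4)
= 4 * f(3)
= 4 * 3 * f(2)
= 4 * 3 * 2 * f(1)
= 4 * 3 * 2 * 1
= 24

24


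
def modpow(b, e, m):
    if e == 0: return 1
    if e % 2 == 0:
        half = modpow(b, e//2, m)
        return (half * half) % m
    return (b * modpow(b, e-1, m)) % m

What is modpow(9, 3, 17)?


modpow(9, 3, 17): e is odd, compute modpow(9, 2, 17)
  modpow(9, 2, 17): e is even, compute modpow(9, 1, 17)
    modpow(9, 1, 17): e is odd, compute modpow(9, 0, 17)
      modpow(9, 0, 17) = 1
    (9 * 1) % 17 = 9
  half=9, (9*9) % 17 = 13
(9 * 13) % 17 = 15

15


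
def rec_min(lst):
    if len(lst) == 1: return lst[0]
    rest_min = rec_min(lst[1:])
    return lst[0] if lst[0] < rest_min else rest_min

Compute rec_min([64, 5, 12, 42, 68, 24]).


rec_min([64, 5, 12, 42, 68, 24]): compare 64 with rec_min([5, 12, 42, 68, 24])
rec_min([5, 12, 42, 68, 24]): compare 5 with rec_min([12, 42, 68, 24])
rec_min([12, 42, 68, 24]): compare 12 with rec_min([42, 68, 24])
rec_min([42, 68, 24]): compare 42 with rec_min([68, 24])
rec_min([68, 24]): compare 68 with rec_min([24])
rec_min([24]) = 24  (base case)
Compare 68 with 24 -> 24
Compare 42 with 24 -> 24
Compare 12 with 24 -> 12
Compare 5 with 12 -> 5
Compare 64 with 5 -> 5

5


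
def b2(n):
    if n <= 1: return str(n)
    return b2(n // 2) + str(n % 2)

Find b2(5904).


b2(5904) = b2(2952) + '0'
b2(2952) = b2(1476) + '0'
b2(1476) = b2(738) + '0'
b2(738) = b2(369) + '0'
b2(369) = b2(184) + '1'
b2(184) = b2(92) + '0'
b2(92) = b2(46) + '0'
b2(46) = b2(23) + '0'
b2(23) = b2(11) + '1'
b2(11) = b2(5) + '1'
b2(5) = b2(2) + '1'
b2(2) = b2(1) + '0'
b2(1) = '1'  (base case)
Concatenating: '1' + '0' + '1' + '1' + '1' + '0' + '0' + '0' + '1' + '0' + '0' + '0' + '0' = '1011100010000'

1011100010000


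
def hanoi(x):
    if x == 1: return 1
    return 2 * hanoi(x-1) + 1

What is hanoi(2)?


hanoi(2) = 2 * hanoi(1) + 1
hanoi(1) = 1  (base case)
hanoi(2) = 2 * 1 + 1 = 3

3


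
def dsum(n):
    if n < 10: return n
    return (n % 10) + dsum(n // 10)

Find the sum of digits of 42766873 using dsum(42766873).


dsum(42766873) = 3 + dsum(4276687)
dsum(4276687) = 7 + dsum(427668)
dsum(427668) = 8 + dsum(42766)
dsum(42766) = 6 + dsum(4276)
dsum(4276) = 6 + dsum(427)
dsum(427) = 7 + dsum(42)
dsum(42) = 2 + dsum(4)
dsum(4) = 4  (base case)
Total: 3 + 7 + 8 + 6 + 6 + 7 + 2 + 4 = 43

43


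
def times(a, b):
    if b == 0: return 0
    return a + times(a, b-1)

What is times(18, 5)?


times(18, 5) = 18 + times(18, 4)
times(18, 4) = 18 + times(18, 3)
times(18, 3) = 18 + times(18, 2)
times(18, 2) = 18 + times(18, 1)
times(18, 1) = 18 + times(18, 0)
times(18, 0) = 0  (base case)
Total: 18 + 18 + 18 + 18 + 18 + 0 = 90

90


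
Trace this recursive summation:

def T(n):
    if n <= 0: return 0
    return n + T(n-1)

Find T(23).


T(23)
= 23 + 22 + 21 + 20 + 19 + 18 + 17 + 16 + 15 + 14 + 13 + 12 + 11 + 10 + 9 + 8 + 7 + 6 + 5 + 4 + 3 + 2 + 1 + T(0)
= 23 + 22 + 21 + 20 + 19 + 18 + 17 + 16 + 15 + 14 + 13 + 12 + 11 + 10 + 9 + 8 + 7 + 6 + 5 + 4 + 3 + 2 + 1 + 0
= 276

276


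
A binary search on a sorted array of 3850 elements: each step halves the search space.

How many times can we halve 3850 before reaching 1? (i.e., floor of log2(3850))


3850 / 2 = 1925
1925 / 2 = 962
962 / 2 = 481
481 / 2 = 240
240 / 2 = 120
120 / 2 = 60
60 / 2 = 30
30 / 2 = 15
15 / 2 = 7
7 / 2 = 3
3 / 2 = 1
Reached 1 after 11 halvings

11


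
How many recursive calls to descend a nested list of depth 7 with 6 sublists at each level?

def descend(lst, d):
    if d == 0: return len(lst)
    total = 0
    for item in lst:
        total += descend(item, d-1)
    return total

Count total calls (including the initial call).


At depth 0 (root): 1 call
At depth 1: each of 1 parents calls descend on 6 children = 6 calls
At depth 2: each of 6 parents calls descend on 6 children = 36 calls
At depth 3: each of 36 parents calls descend on 6 children = 216 calls
At depth 4: each of 216 parents calls descend on 6 children = 1296 calls
At depth 5: each of 1296 parents calls descend on 6 children = 7776 calls
At depth 6: each of 7776 parents calls descend on 6 children = 46656 calls
At depth 7: each of 46656 parents calls descend on 6 children = 279936 calls
Total: 1 + 6 + 36 + 216 + 1296 + 7776 + 46656 + 279936 = 335923

335923


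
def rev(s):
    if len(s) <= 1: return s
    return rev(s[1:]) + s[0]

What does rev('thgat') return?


rev('thgat') = rev('hgat') + 't'
rev('hgat') = rev('gat') + 'h'
rev('gat') = rev('at') + 'g'
rev('at') = rev('t') + 'a'
rev('t') = 't'  (base case)
Concatenating: 't' + 'a' + 'g' + 'h' + 't' = 'taght'

taght


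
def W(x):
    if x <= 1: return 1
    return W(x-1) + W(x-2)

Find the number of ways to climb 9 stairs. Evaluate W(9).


Building up from base cases:
W(0) = 1
W(1) = 1
W(2) = W(1) + W(0) = 1 + 1 = 2
W(3) = W(2) + W(1) = 2 + 1 = 3
W(4) = W(3) + W(2) = 3 + 2 = 5
W(5) = W(4) + W(3) = 5 + 3 = 8
W(6) = W(5) + W(4) = 8 + 5 = 13
W(7) = W(6) + W(5) = 13 + 8 = 21
W(8) = W(7) + W(6) = 21 + 13 = 34
W(9) = W(8) + W(7) = 34 + 21 = 55

55


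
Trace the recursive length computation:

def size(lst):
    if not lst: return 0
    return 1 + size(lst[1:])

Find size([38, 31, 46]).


size([38, 31, 46]) = 1 + size([31, 46])
size([31, 46]) = 1 + size([46])
size([46]) = 1 + size([])
size([]) = 0  (base case)
Unwinding: 1 + 1 + 1 + 0 = 3

3


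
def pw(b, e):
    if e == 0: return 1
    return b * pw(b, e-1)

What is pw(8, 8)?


pw(8, 8)
= 8 * pw(8, 7)
= 8 * 8 * pw(8, 6)
= 8 * 8 * 8 * pw(8, 5)
= 8 * 8 * 8 * 8 * pw(8, 4)
= 8 * 8 * 8 * 8 * 8 * pw(8, 3)
= 8 * 8 * 8 * 8 * 8 * 8 * pw(8, 2)
= 8 * 8 * 8 * 8 * 8 * 8 * 8 * pw(8, 1)
= 8 * 8 * 8 * 8 * 8 * 8 * 8 * 8 * pw(8, 0)
= 8 * 8 * 8 * 8 * 8 * 8 * 8 * 8 * 1
= 16777216

16777216


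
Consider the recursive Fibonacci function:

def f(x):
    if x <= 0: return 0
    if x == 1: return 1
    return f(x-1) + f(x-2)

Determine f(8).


Computing f(8) bottom-up:
f(0) = 0
f(1) = 1
f(2) = f(1) + f(0) = 1 + 0 = 1
f(3) = f(2) + f(1) = 1 + 1 = 2
f(4) = f(3) + f(2) = 2 + 1 = 3
f(5) = f(4) + f(3) = 3 + 2 = 5
f(6) = f(5) + f(4) = 5 + 3 = 8
f(7) = f(6) + f(5) = 8 + 5 = 13
f(8) = f(7) + f(6) = 13 + 8 = 21

21


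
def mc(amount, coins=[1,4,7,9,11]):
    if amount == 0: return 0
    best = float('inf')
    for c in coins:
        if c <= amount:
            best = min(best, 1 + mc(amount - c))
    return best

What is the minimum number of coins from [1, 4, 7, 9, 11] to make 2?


Building up with DP:
mc(0) = 0
mc(1) = min(1+mc(0)=1+0=1) = 1
mc(2) = min(1+mc(1)=1+1=2) = 2

2


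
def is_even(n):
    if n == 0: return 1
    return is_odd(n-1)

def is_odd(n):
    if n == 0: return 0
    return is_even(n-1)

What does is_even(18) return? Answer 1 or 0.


is_even(18) = is_odd(17)
is_odd(17) = is_even(16)
is_even(16) = is_odd(15)
is_odd(15) = is_even(14)
is_even(14) = is_odd(13)
is_odd(13) = is_even(12)
is_even(12) = is_odd(11)
is_odd(11) = is_even(10)
is_even(10) = is_odd(9)
is_odd(9) = is_even(8)
is_even(8) = is_odd(7)
is_odd(7) = is_even(6)
is_even(6) = is_odd(5)
is_odd(5) = is_even(4)
is_even(4) = is_odd(3)
is_odd(3) = is_even(2)
is_even(2) = is_odd(1)
is_odd(1) = is_even(0)
is_even(0) = 1  (base case)
Result: 1

1


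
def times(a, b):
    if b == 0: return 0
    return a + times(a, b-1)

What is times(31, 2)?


times(31, 2) = 31 + times(31, 1)
times(31, 1) = 31 + times(31, 0)
times(31, 0) = 0  (base case)
Total: 31 + 31 + 0 = 62

62


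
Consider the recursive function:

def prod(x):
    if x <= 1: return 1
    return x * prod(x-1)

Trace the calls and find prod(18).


prod(18)
= 18 * prod(17)
= 18 * 17 * prod(16)
= 18 * 17 * 16 * prod(15)
= 18 * 17 * 16 * 15 * prod(14)
= 18 * 17 * 16 * 15 * 14 * prod(13)
= 18 * 17 * 16 * 15 * 14 * 13 * prod(12)
= 18 * 17 * 16 * 15 * 14 * 13 * 12 * prod(11)
= 18 * 17 * 16 * 15 * 14 * 13 * 12 * 11 * prod(10)
= 18 * 17 * 16 * 15 * 14 * 13 * 12 * 11 * 10 * prod(9)
= 18 * 17 * 16 * 15 * 14 * 13 * 12 * 11 * 10 * 9 * prod(8)
= 18 * 17 * 16 * 15 * 14 * 13 * 12 * 11 * 10 * 9 * 8 * prod(7)
= 18 * 17 * 16 * 15 * 14 * 13 * 12 * 11 * 10 * 9 * 8 * 7 * prod(6)
= 18 * 17 * 16 * 15 * 14 * 13 * 12 * 11 * 10 * 9 * 8 * 7 * 6 * prod(5)
= 18 * 17 * 16 * 15 * 14 * 13 * 12 * 11 * 10 * 9 * 8 * 7 * 6 * 5 * prod(4)
= 18 * 17 * 16 * 15 * 14 * 13 * 12 * 11 * 10 * 9 * 8 * 7 * 6 * 5 * 4 * prod(3)
= 18 * 17 * 16 * 15 * 14 * 13 * 12 * 11 * 10 * 9 * 8 * 7 * 6 * 5 * 4 * 3 * prod(2)
= 18 * 17 * 16 * 15 * 14 * 13 * 12 * 11 * 10 * 9 * 8 * 7 * 6 * 5 * 4 * 3 * 2 * prod(1)
= 18 * 17 * 16 * 15 * 14 * 13 * 12 * 11 * 10 * 9 * 8 * 7 * 6 * 5 * 4 * 3 * 2 * 1
= 6402373705728000

6402373705728000


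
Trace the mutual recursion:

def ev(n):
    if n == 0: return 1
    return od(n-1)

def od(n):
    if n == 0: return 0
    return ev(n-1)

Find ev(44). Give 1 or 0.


ev(44) = od(43)
od(43) = ev(42)
ev(42) = od(41)
od(41) = ev(40)
ev(40) = od(39)
od(39) = ev(38)
ev(38) = od(37)
od(37) = ev(36)
ev(36) = od(35)
od(35) = ev(34)
ev(34) = od(33)
od(33) = ev(32)
ev(32) = od(31)
od(31) = ev(30)
ev(30) = od(29)
od(29) = ev(28)
ev(28) = od(27)
od(27) = ev(26)
ev(26) = od(25)
od(25) = ev(24)
ev(24) = od(23)
od(23) = ev(22)
ev(22) = od(21)
od(21) = ev(20)
ev(20) = od(19)
od(19) = ev(18)
ev(18) = od(17)
od(17) = ev(16)
ev(16) = od(15)
od(15) = ev(14)
ev(14) = od(13)
od(13) = ev(12)
ev(12) = od(11)
od(11) = ev(10)
ev(10) = od(9)
od(9) = ev(8)
ev(8) = od(7)
od(7) = ev(6)
ev(6) = od(5)
od(5) = ev(4)
ev(4) = od(3)
od(3) = ev(2)
ev(2) = od(1)
od(1) = ev(0)
ev(0) = 1  (base case)
Result: 1

1


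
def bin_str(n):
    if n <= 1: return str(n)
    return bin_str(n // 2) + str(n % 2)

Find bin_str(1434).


bin_str(1434) = bin_str(717) + '0'
bin_str(717) = bin_str(358) + '1'
bin_str(358) = bin_str(179) + '0'
bin_str(179) = bin_str(89) + '1'
bin_str(89) = bin_str(44) + '1'
bin_str(44) = bin_str(22) + '0'
bin_str(22) = bin_str(11) + '0'
bin_str(11) = bin_str(5) + '1'
bin_str(5) = bin_str(2) + '1'
bin_str(2) = bin_str(1) + '0'
bin_str(1) = '1'  (base case)
Concatenating: '1' + '0' + '1' + '1' + '0' + '0' + '1' + '1' + '0' + '1' + '0' = '10110011010'

10110011010


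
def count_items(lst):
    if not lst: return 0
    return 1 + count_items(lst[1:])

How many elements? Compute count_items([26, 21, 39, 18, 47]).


count_items([26, 21, 39, 18, 47]) = 1 + count_items([21, 39, 18, 47])
count_items([21, 39, 18, 47]) = 1 + count_items([39, 18, 47])
count_items([39, 18, 47]) = 1 + count_items([18, 47])
count_items([18, 47]) = 1 + count_items([47])
count_items([47]) = 1 + count_items([])
count_items([]) = 0  (base case)
Unwinding: 1 + 1 + 1 + 1 + 1 + 0 = 5

5


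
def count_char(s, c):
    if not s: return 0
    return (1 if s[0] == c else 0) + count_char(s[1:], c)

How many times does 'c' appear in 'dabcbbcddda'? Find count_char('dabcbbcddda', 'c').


s[0]='d' != 'c' -> 0
s[0]='a' != 'c' -> 0
s[0]='b' != 'c' -> 0
s[0]='c' == 'c' -> 1
s[0]='b' != 'c' -> 0
s[0]='b' != 'c' -> 0
s[0]='c' == 'c' -> 1
s[0]='d' != 'c' -> 0
s[0]='d' != 'c' -> 0
s[0]='d' != 'c' -> 0
s[0]='a' != 'c' -> 0
Sum: 0 + 0 + 0 + 1 + 0 + 0 + 1 + 0 + 0 + 0 + 0 = 2

2


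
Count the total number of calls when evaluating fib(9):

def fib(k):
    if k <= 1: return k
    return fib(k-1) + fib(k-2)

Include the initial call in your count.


Let C(n) = total calls for fib(n)
C(0) = 1, C(1) = 1
C(2) = 1 + C(1) + C(0) = 1 + 1 + 1 = 3
C(3) = 1 + C(2) + C(1) = 1 + 3 + 1 = 5
C(4) = 1 + C(3) + C(2) = 1 + 5 + 3 = 9
C(5) = 1 + C(4) + C(3) = 1 + 9 + 5 = 15
C(6) = 1 + C(5) + C(4) = 1 + 15 + 9 = 25
C(7) = 1 + C(6) + C(5) = 1 + 25 + 15 = 41
C(8) = 1 + C(7) + C(6) = 1 + 41 + 25 = 67
C(9) = 1 + C(8) + C(7) = 1 + 67 + 41 = 109

109


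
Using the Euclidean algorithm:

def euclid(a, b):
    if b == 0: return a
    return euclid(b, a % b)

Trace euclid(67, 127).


euclid(67, 127) = euclid(127, 67)
euclid(127, 67) = euclid(67, 60)
euclid(67, 60) = euclid(60, 7)
euclid(60, 7) = euclid(7, 4)
euclid(7, 4) = euclid(4, 3)
euclid(4, 3) = euclid(3, 1)
euclid(3, 1) = euclid(1, 0)
euclid(1, 0) = 1  (base case)

1


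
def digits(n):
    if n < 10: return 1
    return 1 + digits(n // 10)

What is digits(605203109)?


digits(605203109) = 1 + digits(60520310)
digits(60520310) = 1 + digits(6052031)
digits(6052031) = 1 + digits(605203)
digits(605203) = 1 + digits(60520)
digits(60520) = 1 + digits(6052)
digits(6052) = 1 + digits(605)
digits(605) = 1 + digits(60)
digits(60) = 1 + digits(6)
digits(6) = 1  (base case: 6 < 10)
Unwinding: 1 + 1 + 1 + 1 + 1 + 1 + 1 + 1 + 1 = 9

9


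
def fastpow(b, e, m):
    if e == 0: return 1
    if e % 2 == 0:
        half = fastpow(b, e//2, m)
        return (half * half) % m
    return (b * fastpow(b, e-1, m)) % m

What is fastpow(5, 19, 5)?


fastpow(5, 19, 5): e is odd, compute fastpow(5, 18, 5)
  fastpow(5, 18, 5): e is even, compute fastpow(5, 9, 5)
    fastpow(5, 9, 5): e is odd, compute fastpow(5, 8, 5)
      fastpow(5, 8, 5): e is even, compute fastpow(5, 4, 5)
        fastpow(5, 4, 5): e is even, compute fastpow(5, 2, 5)
          fastpow(5, 2, 5): e is even, compute fastpow(5, 1, 5)
          fastpow(5, 1, 5): e is odd, compute fastpow(5, 0, 5)
          fastpow(5, 0, 5) = 1
          (5 * 1) % 5 = 0
          half=0, (0*0) % 5 = 0
        half=0, (0*0) % 5 = 0
      half=0, (0*0) % 5 = 0
    (5 * 0) % 5 = 0
  half=0, (0*0) % 5 = 0
(5 * 0) % 5 = 0

0


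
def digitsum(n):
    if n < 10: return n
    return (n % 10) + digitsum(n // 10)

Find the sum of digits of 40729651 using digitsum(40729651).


digitsum(40729651) = 1 + digitsum(4072965)
digitsum(4072965) = 5 + digitsum(407296)
digitsum(407296) = 6 + digitsum(40729)
digitsum(40729) = 9 + digitsum(4072)
digitsum(4072) = 2 + digitsum(407)
digitsum(407) = 7 + digitsum(40)
digitsum(40) = 0 + digitsum(4)
digitsum(4) = 4  (base case)
Total: 1 + 5 + 6 + 9 + 2 + 7 + 0 + 4 = 34

34


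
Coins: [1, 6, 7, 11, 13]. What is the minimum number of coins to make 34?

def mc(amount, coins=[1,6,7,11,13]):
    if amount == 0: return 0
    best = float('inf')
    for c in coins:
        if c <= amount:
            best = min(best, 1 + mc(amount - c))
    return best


Building up with DP:
mc(0) = 0
mc(1) = min(1+mc(0)=1+0=1) = 1
mc(2) = min(1+mc(1)=1+1=2) = 2
mc(3) = min(1+mc(2)=1+2=3) = 3
mc(4) = min(1+mc(3)=1+3=4) = 4
mc(5) = min(1+mc(4)=1+4=5) = 5
mc(6) = min(1+mc(5)=1+5=6, 1+mc(0)=1+0=1) = 1
mc(7) = min(1+mc(6)=1+1=2, 1+mc(1)=1+1=2, 1+mc(0)=1+0=1) = 1
mc(8) = min(1+mc(7)=1+1=2, 1+mc(2)=1+2=3, 1+mc(1)=1+1=2) = 2
mc(9) = min(1+mc(8)=1+2=3, 1+mc(3)=1+3=4, 1+mc(2)=1+2=3) = 3
mc(10) = min(1+mc(9)=1+3=4, 1+mc(4)=1+4=5, 1+mc(3)=1+3=4) = 4
mc(11) = min(1+mc(10)=1+4=5, 1+mc(5)=1+5=6, 1+mc(4)=1+4=5, 1+mc(0)=1+0=1) = 1
mc(12) = min(1+mc(11)=1+1=2, 1+mc(6)=1+1=2, 1+mc(5)=1+5=6, 1+mc(1)=1+1=2) = 2
mc(13) = min(1+mc(12)=1+2=3, 1+mc(7)=1+1=2, 1+mc(6)=1+1=2, 1+mc(2)=1+2=3, 1+mc(0)=1+0=1) = 1
mc(14) = min(1+mc(13)=1+1=2, 1+mc(8)=1+2=3, 1+mc(7)=1+1=2, 1+mc(3)=1+3=4, 1+mc(1)=1+1=2) = 2
mc(15) = min(1+mc(14)=1+2=3, 1+mc(9)=1+3=4, 1+mc(8)=1+2=3, 1+mc(4)=1+4=5, 1+mc(2)=1+2=3) = 3
mc(16) = min(1+mc(15)=1+3=4, 1+mc(10)=1+4=5, 1+mc(9)=1+3=4, 1+mc(5)=1+5=6, 1+mc(3)=1+3=4) = 4
mc(17) = min(1+mc(16)=1+4=5, 1+mc(11)=1+1=2, 1+mc(10)=1+4=5, 1+mc(6)=1+1=2, 1+mc(4)=1+4=5) = 2
mc(18) = min(1+mc(17)=1+2=3, 1+mc(12)=1+2=3, 1+mc(11)=1+1=2, 1+mc(7)=1+1=2, 1+mc(5)=1+5=6) = 2
mc(19) = min(1+mc(18)=1+2=3, 1+mc(13)=1+1=2, 1+mc(12)=1+2=3, 1+mc(8)=1+2=3, 1+mc(6)=1+1=2) = 2
mc(20) = min(1+mc(19)=1+2=3, 1+mc(14)=1+2=3, 1+mc(13)=1+1=2, 1+mc(9)=1+3=4, 1+mc(7)=1+1=2) = 2
mc(21) = min(1+mc(20)=1+2=3, 1+mc(15)=1+3=4, 1+mc(14)=1+2=3, 1+mc(10)=1+4=5, 1+mc(8)=1+2=3) = 3
mc(22) = min(1+mc(21)=1+3=4, 1+mc(16)=1+4=5, 1+mc(15)=1+3=4, 1+mc(11)=1+1=2, 1+mc(9)=1+3=4) = 2
mc(23) = min(1+mc(22)=1+2=3, 1+mc(17)=1+2=3, 1+mc(16)=1+4=5, 1+mc(12)=1+2=3, 1+mc(10)=1+4=5) = 3
mc(24) = min(1+mc(23)=1+3=4, 1+mc(18)=1+2=3, 1+mc(17)=1+2=3, 1+mc(13)=1+1=2, 1+mc(11)=1+1=2) = 2
mc(25) = min(1+mc(24)=1+2=3, 1+mc(19)=1+2=3, 1+mc(18)=1+2=3, 1+mc(14)=1+2=3, 1+mc(12)=1+2=3) = 3
mc(26) = min(1+mc(25)=1+3=4, 1+mc(20)=1+2=3, 1+mc(19)=1+2=3, 1+mc(15)=1+3=4, 1+mc(13)=1+1=2) = 2
mc(27) = min(1+mc(26)=1+2=3, 1+mc(21)=1+3=4, 1+mc(20)=1+2=3, 1+mc(16)=1+4=5, 1+mc(14)=1+2=3) = 3
mc(28) = min(1+mc(27)=1+3=4, 1+mc(22)=1+2=3, 1+mc(21)=1+3=4, 1+mc(17)=1+2=3, 1+mc(15)=1+3=4) = 3
mc(29) = min(1+mc(28)=1+3=4, 1+mc(23)=1+3=4, 1+mc(22)=1+2=3, 1+mc(18)=1+2=3, 1+mc(16)=1+4=5) = 3
mc(30) = min(1+mc(29)=1+3=4, 1+mc(24)=1+2=3, 1+mc(23)=1+3=4, 1+mc(19)=1+2=3, 1+mc(17)=1+2=3) = 3
mc(31) = min(1+mc(30)=1+3=4, 1+mc(25)=1+3=4, 1+mc(24)=1+2=3, 1+mc(20)=1+2=3, 1+mc(18)=1+2=3) = 3
mc(32) = min(1+mc(31)=1+3=4, 1+mc(26)=1+2=3, 1+mc(25)=1+3=4, 1+mc(21)=1+3=4, 1+mc(19)=1+2=3) = 3
mc(33) = min(1+mc(32)=1+3=4, 1+mc(27)=1+3=4, 1+mc(26)=1+2=3, 1+mc(22)=1+2=3, 1+mc(20)=1+2=3) = 3
mc(34) = min(1+mc(33)=1+3=4, 1+mc(28)=1+3=4, 1+mc(27)=1+3=4, 1+mc(23)=1+3=4, 1+mc(21)=1+3=4) = 4

4


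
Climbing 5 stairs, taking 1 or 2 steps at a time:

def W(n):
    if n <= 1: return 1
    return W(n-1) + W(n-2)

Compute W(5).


Building up from base cases:
W(0) = 1
W(1) = 1
W(2) = W(1) + W(0) = 1 + 1 = 2
W(3) = W(2) + W(1) = 2 + 1 = 3
W(4) = W(3) + W(2) = 3 + 2 = 5
W(5) = W(4) + W(3) = 5 + 3 = 8

8


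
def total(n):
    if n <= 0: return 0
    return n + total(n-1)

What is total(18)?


total(18)
= 18 + 17 + 16 + 15 + 14 + 13 + 12 + 11 + 10 + 9 + 8 + 7 + 6 + 5 + 4 + 3 + 2 + 1 + total(0)
= 18 + 17 + 16 + 15 + 14 + 13 + 12 + 11 + 10 + 9 + 8 + 7 + 6 + 5 + 4 + 3 + 2 + 1 + 0
= 171

171


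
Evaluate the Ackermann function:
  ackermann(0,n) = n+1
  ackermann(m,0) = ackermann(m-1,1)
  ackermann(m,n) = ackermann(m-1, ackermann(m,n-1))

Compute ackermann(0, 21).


ackermann(0, 21) = 22
Result: ackermann(0, 21) = 22

22


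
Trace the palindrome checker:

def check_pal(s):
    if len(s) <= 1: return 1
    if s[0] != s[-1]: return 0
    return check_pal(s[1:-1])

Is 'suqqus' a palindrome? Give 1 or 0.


check_pal('suqqus'): s[0]='s' == s[-1]='s' -> check check_pal('uqqu')
check_pal('uqqu'): s[0]='u' == s[-1]='u' -> check check_pal('qq')
check_pal('qq'): s[0]='q' == s[-1]='q' -> check check_pal('')
check_pal(''): len <= 1 -> return 1  (base case)
Result: 1 (palindrome)

1


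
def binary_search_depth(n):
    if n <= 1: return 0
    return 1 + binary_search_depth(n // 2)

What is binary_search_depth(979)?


979 / 2 = 489
489 / 2 = 244
244 / 2 = 122
122 / 2 = 61
61 / 2 = 30
30 / 2 = 15
15 / 2 = 7
7 / 2 = 3
3 / 2 = 1
Reached 1 after 9 halvings

9


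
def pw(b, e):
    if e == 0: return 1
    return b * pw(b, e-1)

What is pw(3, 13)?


pw(3, 13)
= 3 * pw(3, 12)
= 3 * 3 * pw(3, 11)
= 3 * 3 * 3 * pw(3, 10)
= 3 * 3 * 3 * 3 * pw(3, 9)
= 3 * 3 * 3 * 3 * 3 * pw(3, 8)
= 3 * 3 * 3 * 3 * 3 * 3 * pw(3, 7)
= 3 * 3 * 3 * 3 * 3 * 3 * 3 * pw(3, 6)
= 3 * 3 * 3 * 3 * 3 * 3 * 3 * 3 * pw(3, 5)
= 3 * 3 * 3 * 3 * 3 * 3 * 3 * 3 * 3 * pw(3, 4)
= 3 * 3 * 3 * 3 * 3 * 3 * 3 * 3 * 3 * 3 * pw(3, 3)
= 3 * 3 * 3 * 3 * 3 * 3 * 3 * 3 * 3 * 3 * 3 * pw(3, 2)
= 3 * 3 * 3 * 3 * 3 * 3 * 3 * 3 * 3 * 3 * 3 * 3 * pw(3, 1)
= 3 * 3 * 3 * 3 * 3 * 3 * 3 * 3 * 3 * 3 * 3 * 3 * 3 * pw(3, 0)
= 3 * 3 * 3 * 3 * 3 * 3 * 3 * 3 * 3 * 3 * 3 * 3 * 3 * 1
= 1594323

1594323


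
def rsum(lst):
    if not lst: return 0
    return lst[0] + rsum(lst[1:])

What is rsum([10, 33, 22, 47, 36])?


rsum([10, 33, 22, 47, 36]) = 10 + rsum([33, 22, 47, 36])
rsum([33, 22, 47, 36]) = 33 + rsum([22, 47, 36])
rsum([22, 47, 36]) = 22 + rsum([47, 36])
rsum([47, 36]) = 47 + rsum([36])
rsum([36]) = 36 + rsum([])
rsum([]) = 0  (base case)
Total: 10 + 33 + 22 + 47 + 36 + 0 = 148

148


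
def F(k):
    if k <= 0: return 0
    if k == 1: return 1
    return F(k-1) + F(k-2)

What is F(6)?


Computing F(6) bottom-up:
F(0) = 0
F(1) = 1
F(2) = F(1) + F(0) = 1 + 0 = 1
F(3) = F(2) + F(1) = 1 + 1 = 2
F(4) = F(3) + F(2) = 2 + 1 = 3
F(5) = F(4) + F(3) = 3 + 2 = 5
F(6) = F(5) + F(4) = 5 + 3 = 8

8


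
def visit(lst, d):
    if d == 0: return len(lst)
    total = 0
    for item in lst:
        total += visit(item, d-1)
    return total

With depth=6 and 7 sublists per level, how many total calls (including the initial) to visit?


At depth 0 (root): 1 call
At depth 1: each of 1 parents calls visit on 7 children = 7 calls
At depth 2: each of 7 parents calls visit on 7 children = 49 calls
At depth 3: each of 49 parents calls visit on 7 children = 343 calls
At depth 4: each of 343 parents calls visit on 7 children = 2401 calls
At depth 5: each of 2401 parents calls visit on 7 children = 16807 calls
At depth 6: each of 16807 parents calls visit on 7 children = 117649 calls
Total: 1 + 7 + 49 + 343 + 2401 + 16807 + 117649 = 137257

137257


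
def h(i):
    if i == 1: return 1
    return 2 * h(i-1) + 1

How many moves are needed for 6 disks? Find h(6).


h(6) = 2 * h(5) + 1
h(5) = 2 * h(4) + 1
h(4) = 2 * h(3) + 1
h(3) = 2 * h(2) + 1
h(2) = 2 * h(1) + 1
h(1) = 1  (base case)
h(2) = 2 * 1 + 1 = 3
h(3) = 2 * 3 + 1 = 7
h(4) = 2 * 7 + 1 = 15
h(5) = 2 * 15 + 1 = 31
h(6) = 2 * 31 + 1 = 63

63


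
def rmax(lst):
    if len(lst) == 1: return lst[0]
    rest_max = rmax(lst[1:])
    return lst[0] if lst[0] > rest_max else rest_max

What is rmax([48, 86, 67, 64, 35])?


rmax([48, 86, 67, 64, 35]): compare 48 with rmax([86, 67, 64, 35])
rmax([86, 67, 64, 35]): compare 86 with rmax([67, 64, 35])
rmax([67, 64, 35]): compare 67 with rmax([64, 35])
rmax([64, 35]): compare 64 with rmax([35])
rmax([35]) = 35  (base case)
Compare 64 with 35 -> 64
Compare 67 with 64 -> 67
Compare 86 with 67 -> 86
Compare 48 with 86 -> 86

86


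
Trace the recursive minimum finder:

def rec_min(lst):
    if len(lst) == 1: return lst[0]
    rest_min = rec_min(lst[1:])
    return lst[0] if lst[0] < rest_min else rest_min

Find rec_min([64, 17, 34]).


rec_min([64, 17, 34]): compare 64 with rec_min([17, 34])
rec_min([17, 34]): compare 17 with rec_min([34])
rec_min([34]) = 34  (base case)
Compare 17 with 34 -> 17
Compare 64 with 17 -> 17

17


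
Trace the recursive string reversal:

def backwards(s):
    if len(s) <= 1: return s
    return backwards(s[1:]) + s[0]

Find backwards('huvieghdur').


backwards('huvieghdur') = backwards('uvieghdur') + 'h'
backwards('uvieghdur') = backwards('vieghdur') + 'u'
backwards('vieghdur') = backwards('ieghdur') + 'v'
backwards('ieghdur') = backwards('eghdur') + 'i'
backwards('eghdur') = backwards('ghdur') + 'e'
backwards('ghdur') = backwards('hdur') + 'g'
backwards('hdur') = backwards('dur') + 'h'
backwards('dur') = backwards('ur') + 'd'
backwards('ur') = backwards('r') + 'u'
backwards('r') = 'r'  (base case)
Concatenating: 'r' + 'u' + 'd' + 'h' + 'g' + 'e' + 'i' + 'v' + 'u' + 'h' = 'rudhgeivuh'

rudhgeivuh


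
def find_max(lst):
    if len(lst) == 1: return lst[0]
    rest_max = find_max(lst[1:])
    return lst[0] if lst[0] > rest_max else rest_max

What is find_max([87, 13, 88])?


find_max([87, 13, 88]): compare 87 with find_max([13, 88])
find_max([13, 88]): compare 13 with find_max([88])
find_max([88]) = 88  (base case)
Compare 13 with 88 -> 88
Compare 87 with 88 -> 88

88


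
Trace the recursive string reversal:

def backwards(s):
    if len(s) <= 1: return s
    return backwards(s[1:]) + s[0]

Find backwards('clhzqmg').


backwards('clhzqmg') = backwards('lhzqmg') + 'c'
backwards('lhzqmg') = backwards('hzqmg') + 'l'
backwards('hzqmg') = backwards('zqmg') + 'h'
backwards('zqmg') = backwards('qmg') + 'z'
backwards('qmg') = backwards('mg') + 'q'
backwards('mg') = backwards('g') + 'm'
backwards('g') = 'g'  (base case)
Concatenating: 'g' + 'm' + 'q' + 'z' + 'h' + 'l' + 'c' = 'gmqzhlc'

gmqzhlc


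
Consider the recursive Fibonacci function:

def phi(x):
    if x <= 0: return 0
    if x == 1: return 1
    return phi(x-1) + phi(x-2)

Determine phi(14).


Computing phi(14) bottom-up:
phi(0) = 0
phi(1) = 1
phi(2) = phi(1) + phi(0) = 1 + 0 = 1
phi(3) = phi(2) + phi(1) = 1 + 1 = 2
phi(4) = phi(3) + phi(2) = 2 + 1 = 3
phi(5) = phi(4) + phi(3) = 3 + 2 = 5
phi(6) = phi(5) + phi(4) = 5 + 3 = 8
phi(7) = phi(6) + phi(5) = 8 + 5 = 13
phi(8) = phi(7) + phi(6) = 13 + 8 = 21
phi(9) = phi(8) + phi(7) = 21 + 13 = 34
phi(10) = phi(9) + phi(8) = 34 + 21 = 55
phi(11) = phi(10) + phi(9) = 55 + 34 = 89
phi(12) = phi(11) + phi(10) = 89 + 55 = 144
phi(13) = phi(12) + phi(11) = 144 + 89 = 233
phi(14) = phi(13) + phi(12) = 233 + 144 = 377

377


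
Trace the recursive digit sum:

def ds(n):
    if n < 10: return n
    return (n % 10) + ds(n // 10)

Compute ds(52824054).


ds(52824054) = 4 + ds(5282405)
ds(5282405) = 5 + ds(528240)
ds(528240) = 0 + ds(52824)
ds(52824) = 4 + ds(5282)
ds(5282) = 2 + ds(528)
ds(528) = 8 + ds(52)
ds(52) = 2 + ds(5)
ds(5) = 5  (base case)
Total: 4 + 5 + 0 + 4 + 2 + 8 + 2 + 5 = 30

30


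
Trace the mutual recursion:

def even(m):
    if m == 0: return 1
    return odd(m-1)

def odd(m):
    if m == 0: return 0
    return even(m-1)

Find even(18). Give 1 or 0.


even(18) = odd(17)
odd(17) = even(16)
even(16) = odd(15)
odd(15) = even(14)
even(14) = odd(13)
odd(13) = even(12)
even(12) = odd(11)
odd(11) = even(10)
even(10) = odd(9)
odd(9) = even(8)
even(8) = odd(7)
odd(7) = even(6)
even(6) = odd(5)
odd(5) = even(4)
even(4) = odd(3)
odd(3) = even(2)
even(2) = odd(1)
odd(1) = even(0)
even(0) = 1  (base case)
Result: 1

1


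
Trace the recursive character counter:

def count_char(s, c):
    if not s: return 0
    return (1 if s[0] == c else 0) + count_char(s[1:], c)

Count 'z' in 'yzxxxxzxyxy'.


s[0]='y' != 'z' -> 0
s[0]='z' == 'z' -> 1
s[0]='x' != 'z' -> 0
s[0]='x' != 'z' -> 0
s[0]='x' != 'z' -> 0
s[0]='x' != 'z' -> 0
s[0]='z' == 'z' -> 1
s[0]='x' != 'z' -> 0
s[0]='y' != 'z' -> 0
s[0]='x' != 'z' -> 0
s[0]='y' != 'z' -> 0
Sum: 0 + 1 + 0 + 0 + 0 + 0 + 1 + 0 + 0 + 0 + 0 = 2

2


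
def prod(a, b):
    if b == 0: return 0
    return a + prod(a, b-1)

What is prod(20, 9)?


prod(20, 9) = 20 + prod(20, 8)
prod(20, 8) = 20 + prod(20, 7)
prod(20, 7) = 20 + prod(20, 6)
prod(20, 6) = 20 + prod(20, 5)
prod(20, 5) = 20 + prod(20, 4)
prod(20, 4) = 20 + prod(20, 3)
prod(20, 3) = 20 + prod(20, 2)
prod(20, 2) = 20 + prod(20, 1)
prod(20, 1) = 20 + prod(20, 0)
prod(20, 0) = 0  (base case)
Total: 20 + 20 + 20 + 20 + 20 + 20 + 20 + 20 + 20 + 0 = 180

180


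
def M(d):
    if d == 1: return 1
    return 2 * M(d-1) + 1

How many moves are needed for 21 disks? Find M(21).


M(21) = 2 * M(20) + 1
M(20) = 2 * M(19) + 1
M(19) = 2 * M(18) + 1
M(18) = 2 * M(17) + 1
M(17) = 2 * M(16) + 1
M(16) = 2 * M(15) + 1
M(15) = 2 * M(14) + 1
M(14) = 2 * M(13) + 1
M(13) = 2 * M(12) + 1
M(12) = 2 * M(11) + 1
M(11) = 2 * M(10) + 1
M(10) = 2 * M(9) + 1
M(9) = 2 * M(8) + 1
M(8) = 2 * M(7) + 1
M(7) = 2 * M(6) + 1
M(6) = 2 * M(5) + 1
M(5) = 2 * M(4) + 1
M(4) = 2 * M(3) + 1
M(3) = 2 * M(2) + 1
M(2) = 2 * M(1) + 1
M(1) = 1  (base case)
M(2) = 2 * 1 + 1 = 3
M(3) = 2 * 3 + 1 = 7
M(4) = 2 * 7 + 1 = 15
M(5) = 2 * 15 + 1 = 31
M(6) = 2 * 31 + 1 = 63
M(7) = 2 * 63 + 1 = 127
M(8) = 2 * 127 + 1 = 255
M(9) = 2 * 255 + 1 = 511
M(10) = 2 * 511 + 1 = 1023
M(11) = 2 * 1023 + 1 = 2047
M(12) = 2 * 2047 + 1 = 4095
M(13) = 2 * 4095 + 1 = 8191
M(14) = 2 * 8191 + 1 = 16383
M(15) = 2 * 16383 + 1 = 32767
M(16) = 2 * 32767 + 1 = 65535
M(17) = 2 * 65535 + 1 = 131071
M(18) = 2 * 131071 + 1 = 262143
M(19) = 2 * 262143 + 1 = 524287
M(20) = 2 * 524287 + 1 = 1048575
M(21) = 2 * 1048575 + 1 = 2097151

2097151


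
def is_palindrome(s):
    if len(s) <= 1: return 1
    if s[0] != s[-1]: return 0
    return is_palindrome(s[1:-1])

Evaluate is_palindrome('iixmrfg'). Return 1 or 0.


is_palindrome('iixmrfg'): s[0]='i' != s[-1]='g' -> return 0
Result: 0 (not a palindrome)

0


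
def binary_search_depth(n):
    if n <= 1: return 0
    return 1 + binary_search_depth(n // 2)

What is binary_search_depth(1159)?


1159 / 2 = 579
579 / 2 = 289
289 / 2 = 144
144 / 2 = 72
72 / 2 = 36
36 / 2 = 18
18 / 2 = 9
9 / 2 = 4
4 / 2 = 2
2 / 2 = 1
Reached 1 after 10 halvings

10


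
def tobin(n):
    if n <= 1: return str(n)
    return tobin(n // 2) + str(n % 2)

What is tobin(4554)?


tobin(4554) = tobin(2277) + '0'
tobin(2277) = tobin(1138) + '1'
tobin(1138) = tobin(569) + '0'
tobin(569) = tobin(284) + '1'
tobin(284) = tobin(142) + '0'
tobin(142) = tobin(71) + '0'
tobin(71) = tobin(35) + '1'
tobin(35) = tobin(17) + '1'
tobin(17) = tobin(8) + '1'
tobin(8) = tobin(4) + '0'
tobin(4) = tobin(2) + '0'
tobin(2) = tobin(1) + '0'
tobin(1) = '1'  (base case)
Concatenating: '1' + '0' + '0' + '0' + '1' + '1' + '1' + '0' + '0' + '1' + '0' + '1' + '0' = '1000111001010'

1000111001010


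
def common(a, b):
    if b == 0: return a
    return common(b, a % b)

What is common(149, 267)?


common(149, 267) = common(267, 149)
common(267, 149) = common(149, 118)
common(149, 118) = common(118, 31)
common(118, 31) = common(31, 25)
common(31, 25) = common(25, 6)
common(25, 6) = common(6, 1)
common(6, 1) = common(1, 0)
common(1, 0) = 1  (base case)

1


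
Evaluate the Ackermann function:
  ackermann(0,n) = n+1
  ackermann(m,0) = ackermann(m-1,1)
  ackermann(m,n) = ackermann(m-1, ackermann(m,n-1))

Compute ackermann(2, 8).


ackermann(2, 8) = ackermann(1, ackermann(2, 7))
  ackermann(2, 7) = ackermann(1, ackermann(2, 6))
    ackermann(2, 6) = ackermann(1, ackermann(2, 5))
      ackermann(2, 5) = ackermann(1, ackermann(2, 4))
        ackermann(2, 4) = ackermann(1, ackermann(2, 3))
          ackermann(2, 3) = ackermann(1, ackermann(2, 2))
          ackermann(2, 2) = ackermann(1, ackermann(2, 1))
          ackermann(2, 1) = ackermann(1, ackermann(2, 0))
          ackermann(2, 0) = ackermann(1, 1)
          ackermann(1, 1) = ackermann(0, ackermann(1, 0))
          ackermann(1, 0) = ackermann(0, 1)
          ackermann(0, 1) = 2
            = ackermann(0, 2)
          ackermann(0, 2) = 3
            = ackermann(1, 3)
          ackermann(1, 3) = ackermann(0, ackermann(1, 2))
          ackermann(1, 2) = ackermann(0, ackermann(1, 1))
          ackermann(1, 1) = ackermann(0, ackermann(1, 0))
          ackermann(1, 0) = ackermann(0, 1)
          ackermann(0, 1) = 2
            = ackermann(0, 2)
          ackermann(0, 2) = 3
            = ackermann(0, 3)
          ackermann(0, 3) = 4
            = ackermann(0, 4)
... (trace truncated)
Result: ackermann(2, 8) = 19

19


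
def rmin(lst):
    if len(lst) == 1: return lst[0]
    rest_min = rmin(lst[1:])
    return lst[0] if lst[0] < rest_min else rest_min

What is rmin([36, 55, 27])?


rmin([36, 55, 27]): compare 36 with rmin([55, 27])
rmin([55, 27]): compare 55 with rmin([27])
rmin([27]) = 27  (base case)
Compare 55 with 27 -> 27
Compare 36 with 27 -> 27

27


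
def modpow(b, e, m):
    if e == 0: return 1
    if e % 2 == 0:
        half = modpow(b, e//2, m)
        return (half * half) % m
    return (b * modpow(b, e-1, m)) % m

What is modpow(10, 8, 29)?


modpow(10, 8, 29): e is even, compute modpow(10, 4, 29)
  modpow(10, 4, 29): e is even, compute modpow(10, 2, 29)
    modpow(10, 2, 29): e is even, compute modpow(10, 1, 29)
      modpow(10, 1, 29): e is odd, compute modpow(10, 0, 29)
        modpow(10, 0, 29) = 1
      (10 * 1) % 29 = 10
    half=10, (10*10) % 29 = 13
  half=13, (13*13) % 29 = 24
half=24, (24*24) % 29 = 25

25


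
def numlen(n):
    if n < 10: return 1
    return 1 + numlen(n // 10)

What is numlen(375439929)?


numlen(375439929) = 1 + numlen(37543992)
numlen(37543992) = 1 + numlen(3754399)
numlen(3754399) = 1 + numlen(375439)
numlen(375439) = 1 + numlen(37543)
numlen(37543) = 1 + numlen(3754)
numlen(3754) = 1 + numlen(375)
numlen(375) = 1 + numlen(37)
numlen(37) = 1 + numlen(3)
numlen(3) = 1  (base case: 3 < 10)
Unwinding: 1 + 1 + 1 + 1 + 1 + 1 + 1 + 1 + 1 = 9

9


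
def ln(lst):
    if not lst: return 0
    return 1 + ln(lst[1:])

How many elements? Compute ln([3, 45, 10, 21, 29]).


ln([3, 45, 10, 21, 29]) = 1 + ln([45, 10, 21, 29])
ln([45, 10, 21, 29]) = 1 + ln([10, 21, 29])
ln([10, 21, 29]) = 1 + ln([21, 29])
ln([21, 29]) = 1 + ln([29])
ln([29]) = 1 + ln([])
ln([]) = 0  (base case)
Unwinding: 1 + 1 + 1 + 1 + 1 + 0 = 5

5


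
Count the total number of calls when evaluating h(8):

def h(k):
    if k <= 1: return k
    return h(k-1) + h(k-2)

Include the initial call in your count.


Let C(n) = total calls for h(n)
C(0) = 1, C(1) = 1
C(2) = 1 + C(1) + C(0) = 1 + 1 + 1 = 3
C(3) = 1 + C(2) + C(1) = 1 + 3 + 1 = 5
C(4) = 1 + C(3) + C(2) = 1 + 5 + 3 = 9
C(5) = 1 + C(4) + C(3) = 1 + 9 + 5 = 15
C(6) = 1 + C(5) + C(4) = 1 + 15 + 9 = 25
C(7) = 1 + C(6) + C(5) = 1 + 25 + 15 = 41
C(8) = 1 + C(7) + C(6) = 1 + 41 + 25 = 67

67


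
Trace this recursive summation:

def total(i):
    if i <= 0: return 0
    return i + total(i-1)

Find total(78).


total(78)
= 78 + 77 + 76 + 75 + 74 + 73 + 72 + 71 + 70 + 69 + 68 + 67 + 66 + 65 + 64 + 63 + 62 + 61 + 60 + 59 + 58 + 57 + 56 + 55 + 54 + 53 + 52 + 51 + 50 + 49 + 48 + 47 + 46 + 45 + 44 + 43 + 42 + 41 + 40 + 39 + 38 + 37 + 36 + 35 + 34 + 33 + 32 + 31 + 30 + 29 + 28 + 27 + 26 + 25 + 24 + 23 + 22 + 21 + 20 + 19 + 18 + 17 + 16 + 15 + 14 + 13 + 12 + 11 + 10 + 9 + 8 + 7 + 6 + 5 + 4 + 3 + 2 + 1 + total(0)
= 78 + 77 + 76 + 75 + 74 + 73 + 72 + 71 + 70 + 69 + 68 + 67 + 66 + 65 + 64 + 63 + 62 + 61 + 60 + 59 + 58 + 57 + 56 + 55 + 54 + 53 + 52 + 51 + 50 + 49 + 48 + 47 + 46 + 45 + 44 + 43 + 42 + 41 + 40 + 39 + 38 + 37 + 36 + 35 + 34 + 33 + 32 + 31 + 30 + 29 + 28 + 27 + 26 + 25 + 24 + 23 + 22 + 21 + 20 + 19 + 18 + 17 + 16 + 15 + 14 + 13 + 12 + 11 + 10 + 9 + 8 + 7 + 6 + 5 + 4 + 3 + 2 + 1 + 0
= 3081

3081


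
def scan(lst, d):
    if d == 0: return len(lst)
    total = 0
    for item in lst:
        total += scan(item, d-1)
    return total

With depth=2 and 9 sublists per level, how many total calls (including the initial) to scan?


At depth 0 (root): 1 call
At depth 1: each of 1 parents calls scan on 9 children = 9 calls
At depth 2: each of 9 parents calls scan on 9 children = 81 calls
Total: 1 + 9 + 81 = 91

91


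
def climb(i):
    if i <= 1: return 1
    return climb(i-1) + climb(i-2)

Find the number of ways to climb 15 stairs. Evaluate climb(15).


Building up from base cases:
climb(0) = 1
climb(1) = 1
climb(2) = climb(1) + climb(0) = 1 + 1 = 2
climb(3) = climb(2) + climb(1) = 2 + 1 = 3
climb(4) = climb(3) + climb(2) = 3 + 2 = 5
climb(5) = climb(4) + climb(3) = 5 + 3 = 8
climb(6) = climb(5) + climb(4) = 8 + 5 = 13
climb(7) = climb(6) + climb(5) = 13 + 8 = 21
climb(8) = climb(7) + climb(6) = 21 + 13 = 34
climb(9) = climb(8) + climb(7) = 34 + 21 = 55
climb(10) = climb(9) + climb(8) = 55 + 34 = 89
climb(11) = climb(10) + climb(9) = 89 + 55 = 144
climb(12) = climb(11) + climb(10) = 144 + 89 = 233
climb(13) = climb(12) + climb(11) = 233 + 144 = 377
climb(14) = climb(13) + climb(12) = 377 + 233 = 610
climb(15) = climb(14) + climb(13) = 610 + 377 = 987

987


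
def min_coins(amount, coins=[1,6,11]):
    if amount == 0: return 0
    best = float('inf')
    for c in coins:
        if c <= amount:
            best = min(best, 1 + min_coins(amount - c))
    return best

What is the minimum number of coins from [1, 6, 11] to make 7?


Building up with DP:
min_coins(0) = 0
min_coins(1) = min(1+min_coins(0)=1+0=1) = 1
min_coins(2) = min(1+min_coins(1)=1+1=2) = 2
min_coins(3) = min(1+min_coins(2)=1+2=3) = 3
min_coins(4) = min(1+min_coins(3)=1+3=4) = 4
min_coins(5) = min(1+min_coins(4)=1+4=5) = 5
min_coins(6) = min(1+min_coins(5)=1+5=6, 1+min_coins(0)=1+0=1) = 1
min_coins(7) = min(1+min_coins(6)=1+1=2, 1+min_coins(1)=1+1=2) = 2

2
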